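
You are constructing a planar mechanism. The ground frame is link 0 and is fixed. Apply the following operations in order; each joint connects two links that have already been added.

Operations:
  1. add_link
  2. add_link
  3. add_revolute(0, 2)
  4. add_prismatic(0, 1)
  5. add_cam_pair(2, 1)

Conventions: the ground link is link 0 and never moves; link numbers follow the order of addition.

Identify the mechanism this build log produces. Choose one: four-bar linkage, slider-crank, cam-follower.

links: 3 (incl. ground); joints: 1 revolute, 1 prismatic, 1 higher (cam) pair, forming one closed loop
3 links, revolute + prismatic + higher pair in one loop → cam-follower

cam-follower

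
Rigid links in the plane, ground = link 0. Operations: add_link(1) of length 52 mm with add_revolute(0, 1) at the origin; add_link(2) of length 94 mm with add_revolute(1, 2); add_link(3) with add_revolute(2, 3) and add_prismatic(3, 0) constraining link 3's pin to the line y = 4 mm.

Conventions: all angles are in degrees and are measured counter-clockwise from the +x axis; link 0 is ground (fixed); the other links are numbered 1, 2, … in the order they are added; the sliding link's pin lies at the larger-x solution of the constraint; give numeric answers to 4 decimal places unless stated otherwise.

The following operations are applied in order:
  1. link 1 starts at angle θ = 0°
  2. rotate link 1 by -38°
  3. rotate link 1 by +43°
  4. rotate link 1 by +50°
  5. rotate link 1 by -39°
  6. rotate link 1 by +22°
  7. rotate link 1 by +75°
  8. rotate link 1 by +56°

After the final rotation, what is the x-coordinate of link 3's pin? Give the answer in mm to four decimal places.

geometry: r = 52 mm, L = 94 mm, e = 4 mm; θ starts at 0°
rotate link 1 by -38°: θ ← 0° -38° = -38°
rotate link 1 by +43°: θ ← -38° +43° = 5°
rotate link 1 by +50°: θ ← 5° +50° = 55°
rotate link 1 by -39°: θ ← 55° -39° = 16°
rotate link 1 by +22°: θ ← 16° +22° = 38°
rotate link 1 by +75°: θ ← 38° +75° = 113°
rotate link 1 by +56°: θ ← 113° +56° = 169°
crank pin P = (r cos θ, r sin θ) = (-51.044614, 9.922068)
h = r sin θ − e = 9.922068 − 4 = 5.922068
x = r cos θ + √(L² − h²) = -51.044614 + 93.813267 = 42.768654

42.7687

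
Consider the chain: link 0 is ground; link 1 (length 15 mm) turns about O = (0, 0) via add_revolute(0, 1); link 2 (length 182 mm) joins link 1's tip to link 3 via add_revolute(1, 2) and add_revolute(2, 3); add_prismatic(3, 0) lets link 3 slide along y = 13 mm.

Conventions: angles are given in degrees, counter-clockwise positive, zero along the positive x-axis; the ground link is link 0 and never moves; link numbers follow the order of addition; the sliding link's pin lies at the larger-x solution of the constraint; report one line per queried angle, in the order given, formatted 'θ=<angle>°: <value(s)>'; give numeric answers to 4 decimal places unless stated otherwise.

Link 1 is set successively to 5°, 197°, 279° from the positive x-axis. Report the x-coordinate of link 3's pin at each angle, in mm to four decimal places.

geometry: r = 15 mm, L = 182 mm, e = 13 mm
θ=5°: crank pin P = (r cos θ, r sin θ) = (14.942920, 1.307336)
θ=5°: h = r sin θ − e = 1.307336 − 13 = -11.692664
θ=5°: x = r cos θ + √(L² − h²) = 14.942920 + 181.624012 = 196.566932
θ=197°: crank pin P = (r cos θ, r sin θ) = (-14.344571, -4.385576)
θ=197°: h = r sin θ − e = -4.385576 − 13 = -17.385576
θ=197°: x = r cos θ + √(L² − h²) = -14.344571 + 181.167717 = 166.823146
θ=279°: crank pin P = (r cos θ, r sin θ) = (2.346517, -14.815325)
θ=279°: h = r sin θ − e = -14.815325 − 13 = -27.815325
θ=279°: x = r cos θ + √(L² − h²) = 2.346517 + 179.861913 = 182.208430

θ=5°: 196.5669
θ=197°: 166.8231
θ=279°: 182.2084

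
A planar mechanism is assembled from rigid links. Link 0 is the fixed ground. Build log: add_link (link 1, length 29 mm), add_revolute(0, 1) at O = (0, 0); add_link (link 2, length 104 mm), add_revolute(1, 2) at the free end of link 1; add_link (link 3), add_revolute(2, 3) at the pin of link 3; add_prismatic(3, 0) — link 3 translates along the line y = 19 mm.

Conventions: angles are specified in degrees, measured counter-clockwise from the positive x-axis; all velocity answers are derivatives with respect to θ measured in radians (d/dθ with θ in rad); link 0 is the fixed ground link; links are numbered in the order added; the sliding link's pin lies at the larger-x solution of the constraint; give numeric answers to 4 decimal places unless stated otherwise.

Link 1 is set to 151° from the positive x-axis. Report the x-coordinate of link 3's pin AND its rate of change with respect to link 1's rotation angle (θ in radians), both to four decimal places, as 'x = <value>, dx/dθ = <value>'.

geometry: r = 29 mm, L = 104 mm, e = 19 mm
crank pin P = (r cos θ, r sin θ) = (-25.363972, 14.059479)
h = r sin θ − e = 14.059479 − 19 = -4.940521
x = r cos θ + √(L² − h²) = -25.363972 + 103.882584 = 78.518612
dx/dθ = −r sin θ − h·r cos θ/√(L² − h²) (θ in radians; h = -4.940521) = -15.265757

x = 78.5186, dx/dθ = -15.2658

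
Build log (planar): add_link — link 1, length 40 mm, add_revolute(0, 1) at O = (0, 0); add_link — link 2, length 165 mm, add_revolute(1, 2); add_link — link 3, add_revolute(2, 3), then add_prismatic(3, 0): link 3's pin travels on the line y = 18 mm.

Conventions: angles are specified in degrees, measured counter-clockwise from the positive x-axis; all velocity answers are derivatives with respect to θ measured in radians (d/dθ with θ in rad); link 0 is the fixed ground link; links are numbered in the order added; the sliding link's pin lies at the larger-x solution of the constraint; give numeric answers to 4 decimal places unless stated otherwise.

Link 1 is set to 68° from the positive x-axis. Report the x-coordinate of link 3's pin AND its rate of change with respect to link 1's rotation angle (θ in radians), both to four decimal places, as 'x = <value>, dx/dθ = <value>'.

geometry: r = 40 mm, L = 165 mm, e = 18 mm
crank pin P = (r cos θ, r sin θ) = (14.984264, 37.087354)
h = r sin θ − e = 37.087354 − 18 = 19.087354
x = r cos θ + √(L² − h²) = 14.984264 + 163.892260 = 178.876524
dx/dθ = −r sin θ − h·r cos θ/√(L² − h²) (θ in radians; h = 19.087354) = -38.832464

x = 178.8765, dx/dθ = -38.8325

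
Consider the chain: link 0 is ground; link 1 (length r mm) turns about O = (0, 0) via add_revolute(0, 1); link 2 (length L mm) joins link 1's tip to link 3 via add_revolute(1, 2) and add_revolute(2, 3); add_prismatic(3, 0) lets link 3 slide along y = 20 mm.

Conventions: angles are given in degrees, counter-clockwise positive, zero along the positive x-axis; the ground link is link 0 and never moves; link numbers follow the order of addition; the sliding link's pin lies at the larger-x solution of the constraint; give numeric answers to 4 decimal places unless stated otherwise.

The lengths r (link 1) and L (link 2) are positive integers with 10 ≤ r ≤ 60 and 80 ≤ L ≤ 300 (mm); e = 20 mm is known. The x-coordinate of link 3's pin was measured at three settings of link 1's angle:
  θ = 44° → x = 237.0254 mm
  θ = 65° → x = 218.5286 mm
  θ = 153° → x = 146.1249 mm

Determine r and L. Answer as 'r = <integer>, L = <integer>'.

constraint per measurement: (x − r cos θ)² + (r sin θ − e)² = L²
subtracting the θ₁ and θ₂ equations cancels the r² and L² terms:
r = (x₁² − x₂²) / (2[(x₁cos θ₁ + e sin θ₁) − (x₂cos θ₂ + e sin θ₂)]) = 57.0002 → r = 57
L² = (x₁ − r cos θ₁)² + (r sin θ₁ − e)² = 38809.0135 → L = 197.0000 → L = 197
check at θ₃=153°: x = 146.1249 (printed 146.1249) ✓

r = 57, L = 197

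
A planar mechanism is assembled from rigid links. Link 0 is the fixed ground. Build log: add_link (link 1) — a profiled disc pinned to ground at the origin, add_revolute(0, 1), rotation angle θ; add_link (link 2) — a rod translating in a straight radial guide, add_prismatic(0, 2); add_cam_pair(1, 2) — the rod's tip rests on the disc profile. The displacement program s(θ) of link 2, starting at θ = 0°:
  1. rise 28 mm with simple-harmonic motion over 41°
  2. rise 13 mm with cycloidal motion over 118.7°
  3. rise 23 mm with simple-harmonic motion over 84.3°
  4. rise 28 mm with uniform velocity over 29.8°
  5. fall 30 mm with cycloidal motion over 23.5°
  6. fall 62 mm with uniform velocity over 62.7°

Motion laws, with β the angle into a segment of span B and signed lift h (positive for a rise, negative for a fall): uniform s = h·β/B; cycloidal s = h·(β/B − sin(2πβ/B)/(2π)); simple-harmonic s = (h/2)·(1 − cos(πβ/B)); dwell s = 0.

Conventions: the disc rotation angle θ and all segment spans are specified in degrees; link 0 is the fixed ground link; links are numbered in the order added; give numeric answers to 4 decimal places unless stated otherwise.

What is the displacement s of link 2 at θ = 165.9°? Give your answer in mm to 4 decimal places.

seg 1 [0°–41°] simple-harmonic, h=28: full span → s += 28 → s = 28.0000
seg 2 [41°–159.7°] cycloidal, h=13: full span → s += 13 → s = 41.0000
seg 3 [159.7°–244°] simple-harmonic, h=23: θ=165.9° here. β=6.2, B=84.3. 23/2·(1 − cos(π·0.0735)) = 0.3056 → s = 41.3056

41.3056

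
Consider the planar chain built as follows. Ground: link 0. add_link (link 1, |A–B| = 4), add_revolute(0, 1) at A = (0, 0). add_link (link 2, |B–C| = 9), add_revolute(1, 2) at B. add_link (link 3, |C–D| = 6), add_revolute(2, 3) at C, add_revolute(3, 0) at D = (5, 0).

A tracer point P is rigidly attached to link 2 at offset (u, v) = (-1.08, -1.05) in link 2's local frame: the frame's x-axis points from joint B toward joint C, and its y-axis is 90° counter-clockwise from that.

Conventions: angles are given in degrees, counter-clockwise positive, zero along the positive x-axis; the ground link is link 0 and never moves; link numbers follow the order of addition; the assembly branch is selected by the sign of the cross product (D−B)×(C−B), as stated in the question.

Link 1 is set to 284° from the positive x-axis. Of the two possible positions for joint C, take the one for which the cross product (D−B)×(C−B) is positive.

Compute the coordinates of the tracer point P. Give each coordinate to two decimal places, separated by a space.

A=(0,0), D=(5.00,0)
B = A + 4.00·(cos284°, sin284°) = (0.9677, -3.8812)
|BD| = 5.5967
circle(B,9.00) ∩ circle(D,6.00): a=6.8186, h=5.8743
  candidates: C₊=(1.8067,5.0796) cross=32.877; C₋=(9.9540,-3.3850) cross=-32.877
  branch + wants cross > 0 → take C=(1.8067,5.0796) (cross=32.877)
ex = (C−B)/|BC| = (0.0932,0.9956); ey = (-0.9956,0.0932)
P = B + -1.08·ex + -1.05·ey = (1.9124,-5.0544)

1.91 -5.05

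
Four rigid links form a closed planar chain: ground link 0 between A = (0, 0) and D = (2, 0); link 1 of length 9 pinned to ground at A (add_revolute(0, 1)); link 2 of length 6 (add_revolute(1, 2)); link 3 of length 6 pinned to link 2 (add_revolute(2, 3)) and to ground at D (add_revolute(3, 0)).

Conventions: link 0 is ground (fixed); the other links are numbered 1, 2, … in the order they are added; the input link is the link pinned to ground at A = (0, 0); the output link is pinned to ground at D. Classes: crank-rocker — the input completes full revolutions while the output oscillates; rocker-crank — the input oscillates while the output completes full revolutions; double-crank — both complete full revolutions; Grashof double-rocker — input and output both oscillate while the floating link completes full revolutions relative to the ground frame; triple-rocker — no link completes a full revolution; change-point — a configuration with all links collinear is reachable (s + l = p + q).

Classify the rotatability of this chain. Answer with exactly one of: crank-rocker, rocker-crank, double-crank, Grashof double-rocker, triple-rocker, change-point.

lengths: ground=2, input=9, coupler=6, output=6
sorted: s=2 (shortest), l=9 (longest), p+q=12
s + l = 11 vs p + q = 12
s + l < p + q (Grashof) with shortest = ground link → double-crank

double-crank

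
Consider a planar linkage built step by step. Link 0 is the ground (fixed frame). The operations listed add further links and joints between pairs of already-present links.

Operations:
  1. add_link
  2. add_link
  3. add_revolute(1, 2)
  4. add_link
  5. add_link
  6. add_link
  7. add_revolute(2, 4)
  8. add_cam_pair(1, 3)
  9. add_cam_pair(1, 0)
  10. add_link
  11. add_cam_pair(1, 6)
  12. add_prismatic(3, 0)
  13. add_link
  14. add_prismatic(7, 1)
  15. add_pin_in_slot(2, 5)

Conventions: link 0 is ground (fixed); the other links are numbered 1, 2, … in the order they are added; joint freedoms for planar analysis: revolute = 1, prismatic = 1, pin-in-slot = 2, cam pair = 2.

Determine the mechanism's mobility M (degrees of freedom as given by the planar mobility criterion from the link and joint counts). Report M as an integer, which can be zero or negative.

(L,J1,J2)=(1,0,0); link0 fixed
link1: (2,0,0)
link2: (3,0,0)
R 1-2 [J1]: (3,1,0)
link3: (4,1,0)
link4: (5,1,0)
link5: (6,1,0)
R 2-4 [J1]: (6,2,0)
C 1-3 [J2]: (6,2,1)
C 1-0 [J2]: (6,2,2)
link6: (7,2,2)
C 1-6 [J2]: (7,2,3)
P 3-0 [J1]: (7,3,3)
link7: (8,3,3)
P 7-1 [J1]: (8,4,3)
PS 2-5 [J2]: (8,4,4)
Grübler: 3·7 − 2·4 − 4 = 9

M = 9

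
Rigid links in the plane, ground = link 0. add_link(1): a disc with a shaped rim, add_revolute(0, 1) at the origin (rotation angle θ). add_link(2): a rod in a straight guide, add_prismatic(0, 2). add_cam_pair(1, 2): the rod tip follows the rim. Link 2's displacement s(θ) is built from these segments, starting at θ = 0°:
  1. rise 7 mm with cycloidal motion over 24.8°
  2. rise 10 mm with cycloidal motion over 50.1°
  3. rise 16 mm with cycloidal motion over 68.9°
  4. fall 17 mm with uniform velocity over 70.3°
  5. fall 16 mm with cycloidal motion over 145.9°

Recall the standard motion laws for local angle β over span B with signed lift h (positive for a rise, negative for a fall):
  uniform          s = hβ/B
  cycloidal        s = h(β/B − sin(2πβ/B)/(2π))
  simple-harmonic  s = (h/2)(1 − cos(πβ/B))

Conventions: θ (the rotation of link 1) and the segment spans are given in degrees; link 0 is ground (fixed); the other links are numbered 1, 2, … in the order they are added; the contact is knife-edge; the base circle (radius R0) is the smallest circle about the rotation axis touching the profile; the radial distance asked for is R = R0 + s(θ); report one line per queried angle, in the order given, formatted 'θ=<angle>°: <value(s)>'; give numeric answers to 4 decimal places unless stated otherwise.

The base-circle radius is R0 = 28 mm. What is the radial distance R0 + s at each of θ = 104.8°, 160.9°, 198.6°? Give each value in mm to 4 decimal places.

segment 1 (0° to 24.8°, cycloidal, h = 7) is passed completely: s = 0.0000 + (7) = 7.0000
segment 2 (24.8° to 74.9°, cycloidal, h = 10) is passed completely: s = 7.0000 + (10) = 17.0000
θ = 104.8° falls in segment 3 (74.9° to 143.8°, cycloidal, h = 16): β = 104.8 − 74.9 = 29.9°, B = 68.9°; Δs = 16·(0.4340 − sin(2π·0.4340)/(2π)) = 5.9169; s = 17.0000 + 5.9169 = 22.9169
segment 3 (74.9° to 143.8°, cycloidal, h = 16) is passed completely: s = 17.0000 + (16) = 33.0000
θ = 160.9° falls in segment 4 (143.8° to 214.1°, uniform, h = -17): β = 160.9 − 143.8 = 17.1°, B = 70.3°; Δs = -17·17.1/70.3 = -4.1351; s = 33.0000 − 4.1351 = 28.8649
θ = 198.6° falls in segment 4 (143.8° to 214.1°, uniform, h = -17): β = 198.6 − 143.8 = 54.8°, B = 70.3°; Δs = -17·54.8/70.3 = -13.2518; s = 33.0000 − 13.2518 = 19.7482
θ=104.8°: R = R0 + s = 28 + 22.9169 = 50.9169
θ=160.9°: R = R0 + s = 28 + 28.8649 = 56.8649
θ=198.6°: R = R0 + s = 28 + 19.7482 = 47.7482

θ=104.8°: 50.9169
θ=160.9°: 56.8649
θ=198.6°: 47.7482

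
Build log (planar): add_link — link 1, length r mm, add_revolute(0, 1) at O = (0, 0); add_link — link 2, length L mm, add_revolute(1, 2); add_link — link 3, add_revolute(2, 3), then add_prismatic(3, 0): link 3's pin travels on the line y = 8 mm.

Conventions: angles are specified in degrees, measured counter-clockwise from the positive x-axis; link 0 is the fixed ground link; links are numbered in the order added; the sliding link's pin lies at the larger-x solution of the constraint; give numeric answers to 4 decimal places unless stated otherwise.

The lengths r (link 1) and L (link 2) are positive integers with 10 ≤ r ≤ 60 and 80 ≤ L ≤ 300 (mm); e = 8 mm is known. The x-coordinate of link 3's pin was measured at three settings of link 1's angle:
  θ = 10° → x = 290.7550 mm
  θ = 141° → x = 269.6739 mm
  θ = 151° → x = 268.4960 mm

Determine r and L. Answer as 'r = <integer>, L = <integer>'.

constraint per measurement: (x − r cos θ)² + (r sin θ − e)² = L²
subtracting the θ₁ and θ₂ equations cancels the r² and L² terms:
r = (x₁² − x₂²) / (2[(x₁cos θ₁ + e sin θ₁) − (x₂cos θ₂ + e sin θ₂)]) = 12.0000 → r = 12
L² = (x₁ − r cos θ₁)² + (r sin θ₁ − e)² = 77841.0229 → L = 279.0000 → L = 279
check at θ₃=151°: x = 268.4960 (printed 268.4960) ✓

r = 12, L = 279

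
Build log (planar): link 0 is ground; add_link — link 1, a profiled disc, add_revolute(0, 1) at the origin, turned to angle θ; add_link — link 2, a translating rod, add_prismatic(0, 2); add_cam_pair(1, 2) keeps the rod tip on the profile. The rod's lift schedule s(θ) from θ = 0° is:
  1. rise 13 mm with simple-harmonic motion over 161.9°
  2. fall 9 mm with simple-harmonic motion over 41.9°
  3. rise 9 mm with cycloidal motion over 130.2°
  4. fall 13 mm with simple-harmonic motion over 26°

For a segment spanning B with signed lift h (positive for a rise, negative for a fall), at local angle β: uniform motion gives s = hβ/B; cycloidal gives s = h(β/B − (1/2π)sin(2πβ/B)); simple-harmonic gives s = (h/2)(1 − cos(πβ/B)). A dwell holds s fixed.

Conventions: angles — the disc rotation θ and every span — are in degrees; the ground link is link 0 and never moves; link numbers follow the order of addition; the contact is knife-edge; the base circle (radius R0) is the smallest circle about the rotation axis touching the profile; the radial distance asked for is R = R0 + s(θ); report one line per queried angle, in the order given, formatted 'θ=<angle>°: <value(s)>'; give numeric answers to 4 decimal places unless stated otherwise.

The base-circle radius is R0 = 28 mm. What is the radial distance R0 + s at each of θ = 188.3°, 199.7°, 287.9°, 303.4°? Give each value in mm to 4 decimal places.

seg 1 [0°–161.9°] simple-harmonic, h=13: full span → s += 13 → s = 13.0000
seg 2 [161.9°–203.8°] simple-harmonic, h=-9: θ=188.3° here. β=26.4, B=41.9. -9/2·(1 − cos(π·0.6301)) = -6.2881 → s = 6.7119
seg 2 [161.9°–203.8°] simple-harmonic, h=-9: θ=199.7° here. β=37.8, B=41.9. -9/2·(1 − cos(π·0.9021)) = -8.7890 → s = 4.2110
seg 2 [161.9°–203.8°] simple-harmonic, h=-9: full span → s += -9 → s = 4.0000
seg 3 [203.8°–334°] cycloidal, h=9: θ=287.9° here. β=84.1, B=130.2. 9·(0.6459 − sin(2π·0.6459)/(2π)) = 6.9503 → s = 10.9503
seg 3 [203.8°–334°] cycloidal, h=9: θ=303.4° here. β=99.6, B=130.2. 9·(0.7650 − sin(2π·0.7650)/(2π)) = 8.3108 → s = 12.3108
θ=188.3°: R = R0 + s = 28 + 6.7119 = 34.7119
θ=199.7°: R = R0 + s = 28 + 4.2110 = 32.2110
θ=287.9°: R = R0 + s = 28 + 10.9503 = 38.9503
θ=303.4°: R = R0 + s = 28 + 12.3108 = 40.3108

θ=188.3°: 34.7119
θ=199.7°: 32.2110
θ=287.9°: 38.9503
θ=303.4°: 40.3108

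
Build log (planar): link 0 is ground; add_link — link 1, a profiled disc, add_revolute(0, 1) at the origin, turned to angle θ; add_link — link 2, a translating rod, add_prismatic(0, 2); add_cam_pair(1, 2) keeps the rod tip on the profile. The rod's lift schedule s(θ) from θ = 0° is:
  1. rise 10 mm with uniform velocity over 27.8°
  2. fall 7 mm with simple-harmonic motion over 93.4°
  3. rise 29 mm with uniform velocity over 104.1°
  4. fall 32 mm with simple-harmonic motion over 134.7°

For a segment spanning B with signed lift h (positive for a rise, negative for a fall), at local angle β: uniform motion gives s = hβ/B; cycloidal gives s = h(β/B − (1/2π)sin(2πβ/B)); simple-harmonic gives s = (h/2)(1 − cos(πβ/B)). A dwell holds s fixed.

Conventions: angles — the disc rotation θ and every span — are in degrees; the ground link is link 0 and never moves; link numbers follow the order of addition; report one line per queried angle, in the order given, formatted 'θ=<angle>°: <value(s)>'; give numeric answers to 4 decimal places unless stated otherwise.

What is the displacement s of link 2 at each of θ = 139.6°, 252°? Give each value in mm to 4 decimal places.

seg 1 [0°–27.8°] uniform, h=10: full span → s += 10 → s = 10.0000
seg 2 [27.8°–121.2°] simple-harmonic, h=-7: full span → s += -7 → s = 3.0000
seg 3 [121.2°–225.3°] uniform, h=29: θ=139.6° here. β=18.4, B=104.1. 29·18.4/104.1 = 5.1258 → s = 8.1258
seg 3 [121.2°–225.3°] uniform, h=29: full span → s += 29 → s = 32.0000
seg 4 [225.3°–360°] simple-harmonic, h=-32: θ=252° here. β=26.7, B=134.7. -32/2·(1 − cos(π·0.1982)) = -3.0033 → s = 28.9967

θ=139.6°: 8.1258
θ=252°: 28.9967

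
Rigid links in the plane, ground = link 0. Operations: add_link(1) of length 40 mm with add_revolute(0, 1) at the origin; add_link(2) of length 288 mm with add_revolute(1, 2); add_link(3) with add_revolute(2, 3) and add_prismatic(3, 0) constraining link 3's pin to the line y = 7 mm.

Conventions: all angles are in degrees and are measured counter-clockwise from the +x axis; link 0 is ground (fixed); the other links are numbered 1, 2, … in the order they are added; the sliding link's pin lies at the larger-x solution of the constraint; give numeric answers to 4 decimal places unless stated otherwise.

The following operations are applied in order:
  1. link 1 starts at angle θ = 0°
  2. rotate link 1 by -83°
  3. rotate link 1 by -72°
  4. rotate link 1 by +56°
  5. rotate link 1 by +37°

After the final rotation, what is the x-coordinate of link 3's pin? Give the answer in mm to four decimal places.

geometry: r = 40 mm, L = 288 mm, e = 7 mm; θ starts at 0°
rotate link 1 by -83°: θ ← 0° -83° = -83°
rotate link 1 by -72°: θ ← -83° -72° = -155°
rotate link 1 by +56°: θ ← -155° +56° = -99°
rotate link 1 by +37°: θ ← -99° +37° = -62°
crank pin P = (r cos θ, r sin θ) = (18.778863, -35.317904)
h = r sin θ − e = -35.317904 − 7 = -42.317904
x = r cos θ + √(L² − h²) = 18.778863 + 284.873999 = 303.652861

303.6529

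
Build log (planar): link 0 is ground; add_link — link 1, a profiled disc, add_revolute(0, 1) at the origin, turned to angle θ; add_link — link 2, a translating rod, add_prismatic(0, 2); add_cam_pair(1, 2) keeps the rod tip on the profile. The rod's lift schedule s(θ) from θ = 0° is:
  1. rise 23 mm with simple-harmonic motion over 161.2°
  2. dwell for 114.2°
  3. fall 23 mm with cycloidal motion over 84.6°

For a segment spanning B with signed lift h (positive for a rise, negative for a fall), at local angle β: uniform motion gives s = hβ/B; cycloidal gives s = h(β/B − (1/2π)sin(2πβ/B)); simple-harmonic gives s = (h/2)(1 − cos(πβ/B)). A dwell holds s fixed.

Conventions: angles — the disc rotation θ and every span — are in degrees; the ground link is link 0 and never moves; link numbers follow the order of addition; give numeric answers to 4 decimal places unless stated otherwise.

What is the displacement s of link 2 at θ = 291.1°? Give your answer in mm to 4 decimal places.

seg 1 [0°–161.2°] simple-harmonic, h=23: full span → s += 23 → s = 23.0000
seg 2 [161.2°–275.4°] dwell: s stays 23.0000
seg 3 [275.4°–360°] cycloidal, h=-23: θ=291.1° here. β=15.7, B=84.6. -23·(0.1856 − sin(2π·0.1856)/(2π)) = -0.9036 → s = 22.0964

22.0964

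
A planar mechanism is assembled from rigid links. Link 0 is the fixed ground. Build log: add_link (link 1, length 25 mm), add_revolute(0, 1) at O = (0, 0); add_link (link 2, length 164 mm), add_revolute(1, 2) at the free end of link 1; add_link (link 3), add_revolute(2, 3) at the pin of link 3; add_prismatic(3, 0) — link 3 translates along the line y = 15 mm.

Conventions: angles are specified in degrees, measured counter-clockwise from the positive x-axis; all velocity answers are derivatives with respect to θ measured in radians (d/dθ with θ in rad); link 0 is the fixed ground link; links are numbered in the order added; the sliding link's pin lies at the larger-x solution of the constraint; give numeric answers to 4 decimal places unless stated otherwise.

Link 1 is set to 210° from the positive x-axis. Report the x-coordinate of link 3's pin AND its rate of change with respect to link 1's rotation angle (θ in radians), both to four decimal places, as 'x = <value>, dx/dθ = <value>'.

geometry: r = 25 mm, L = 164 mm, e = 15 mm
crank pin P = (r cos θ, r sin θ) = (-21.650635, -12.500000)
h = r sin θ − e = -12.500000 − 15 = -27.500000
x = r cos θ + √(L² − h²) = -21.650635 + 161.677921 = 140.027285
dx/dθ = −r sin θ − h·r cos θ/√(L² − h²) (θ in radians; h = -27.500000) = 8.817416

x = 140.0273, dx/dθ = 8.8174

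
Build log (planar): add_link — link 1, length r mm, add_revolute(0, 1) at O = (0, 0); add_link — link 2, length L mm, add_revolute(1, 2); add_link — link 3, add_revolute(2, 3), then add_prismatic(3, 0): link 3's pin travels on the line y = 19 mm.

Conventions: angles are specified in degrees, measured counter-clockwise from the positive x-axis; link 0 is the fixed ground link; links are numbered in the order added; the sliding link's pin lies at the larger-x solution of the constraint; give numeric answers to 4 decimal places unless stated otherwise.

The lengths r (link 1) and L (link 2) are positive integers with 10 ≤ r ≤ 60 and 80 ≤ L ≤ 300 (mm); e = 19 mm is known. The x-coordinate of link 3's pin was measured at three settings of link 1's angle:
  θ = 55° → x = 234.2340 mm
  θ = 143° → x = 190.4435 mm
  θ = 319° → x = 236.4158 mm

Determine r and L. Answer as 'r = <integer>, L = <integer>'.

constraint per measurement: (x − r cos θ)² + (r sin θ − e)² = L²
subtracting the θ₁ and θ₂ equations cancels the r² and L² terms:
r = (x₁² − x₂²) / (2[(x₁cos θ₁ + e sin θ₁) − (x₂cos θ₂ + e sin θ₂)]) = 32.0000 → r = 32
L² = (x₁ − r cos θ₁)² + (r sin θ₁ − e)² = 46656.0073 → L = 216.0000 → L = 216
check at θ₃=319°: x = 236.4158 (printed 236.4158) ✓

r = 32, L = 216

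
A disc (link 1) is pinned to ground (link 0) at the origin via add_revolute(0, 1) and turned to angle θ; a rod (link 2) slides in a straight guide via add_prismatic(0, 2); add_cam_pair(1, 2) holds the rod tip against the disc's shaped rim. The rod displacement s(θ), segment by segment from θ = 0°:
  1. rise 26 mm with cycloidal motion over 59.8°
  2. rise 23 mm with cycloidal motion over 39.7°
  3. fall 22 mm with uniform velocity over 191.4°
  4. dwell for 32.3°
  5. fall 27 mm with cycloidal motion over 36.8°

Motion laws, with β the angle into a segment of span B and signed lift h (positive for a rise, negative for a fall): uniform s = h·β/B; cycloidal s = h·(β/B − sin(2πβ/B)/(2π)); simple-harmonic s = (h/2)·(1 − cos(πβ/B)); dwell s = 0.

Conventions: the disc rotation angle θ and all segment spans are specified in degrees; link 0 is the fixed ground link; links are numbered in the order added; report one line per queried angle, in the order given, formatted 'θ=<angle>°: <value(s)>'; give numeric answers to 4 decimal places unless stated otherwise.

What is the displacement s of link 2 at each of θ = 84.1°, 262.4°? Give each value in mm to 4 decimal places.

segment 1 (0° to 59.8°, cycloidal, h = 26) is passed completely: s = 0.0000 + (26) = 26.0000
θ = 84.1° falls in segment 2 (59.8° to 99.5°, cycloidal, h = 23): β = 84.1 − 59.8 = 24.3°, B = 39.7°; Δs = 23·(0.6121 − sin(2π·0.6121)/(2π)) = 16.4483; s = 26.0000 + 16.4483 = 42.4483
segment 2 (59.8° to 99.5°, cycloidal, h = 23) is passed completely: s = 26.0000 + (23) = 49.0000
θ = 262.4° falls in segment 3 (99.5° to 290.9°, uniform, h = -22): β = 262.4 − 99.5 = 162.9°, B = 191.4°; Δs = -22·162.9/191.4 = -18.7241; s = 49.0000 − 18.7241 = 30.2759

θ=84.1°: 42.4483
θ=262.4°: 30.2759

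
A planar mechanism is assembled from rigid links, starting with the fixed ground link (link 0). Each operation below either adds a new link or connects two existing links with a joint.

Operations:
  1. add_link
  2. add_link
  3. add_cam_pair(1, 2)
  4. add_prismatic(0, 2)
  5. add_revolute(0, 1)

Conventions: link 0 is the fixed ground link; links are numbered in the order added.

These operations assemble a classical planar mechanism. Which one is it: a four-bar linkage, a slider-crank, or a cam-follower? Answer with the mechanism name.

links: 3 (incl. ground); joints: 1 revolute, 1 prismatic, 1 higher (cam) pair, forming one closed loop
3 links, revolute + prismatic + higher pair in one loop → cam-follower

cam-follower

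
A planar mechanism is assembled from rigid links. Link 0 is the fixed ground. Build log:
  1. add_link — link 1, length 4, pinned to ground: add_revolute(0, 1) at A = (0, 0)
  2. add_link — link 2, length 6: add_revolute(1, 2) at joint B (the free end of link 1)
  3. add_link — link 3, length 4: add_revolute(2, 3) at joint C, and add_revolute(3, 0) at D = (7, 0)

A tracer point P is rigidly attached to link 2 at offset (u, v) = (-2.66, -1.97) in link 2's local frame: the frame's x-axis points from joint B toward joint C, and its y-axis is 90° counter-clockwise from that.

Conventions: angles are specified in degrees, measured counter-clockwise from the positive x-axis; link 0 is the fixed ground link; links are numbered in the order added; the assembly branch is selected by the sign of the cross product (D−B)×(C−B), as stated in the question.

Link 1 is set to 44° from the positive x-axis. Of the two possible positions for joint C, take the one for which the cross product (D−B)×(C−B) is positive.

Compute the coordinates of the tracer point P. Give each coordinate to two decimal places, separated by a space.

A=(0,0), D=(7.00,0)
B = A + 4.00·(cos44°, sin44°) = (2.8774, 2.7786)
|BD| = 4.9716
circle(B,6.00) ∩ circle(D,4.00): a=4.4972, h=3.9718
  candidates: C₊=(8.8264,3.5587) cross=19.746; C₋=(4.3868,-3.0284) cross=-19.746
  branch + wants cross > 0 → take C=(8.8264,3.5587) (cross=19.746)
ex = (C−B)/|BC| = (0.9915,0.1300); ey = (-0.1300,0.9915)
P = B + -2.66·ex + -1.97·ey = (0.4960,0.4795)

0.50 0.48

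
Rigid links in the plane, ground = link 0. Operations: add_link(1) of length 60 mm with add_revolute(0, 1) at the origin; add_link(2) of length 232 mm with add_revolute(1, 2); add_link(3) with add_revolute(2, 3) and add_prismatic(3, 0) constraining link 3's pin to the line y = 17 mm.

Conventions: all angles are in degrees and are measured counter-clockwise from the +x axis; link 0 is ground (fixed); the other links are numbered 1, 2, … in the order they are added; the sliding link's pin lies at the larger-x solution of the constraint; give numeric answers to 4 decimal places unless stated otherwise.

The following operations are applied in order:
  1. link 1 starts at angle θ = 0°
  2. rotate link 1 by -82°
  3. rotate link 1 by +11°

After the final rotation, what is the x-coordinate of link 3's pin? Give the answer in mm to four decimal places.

geometry: r = 60 mm, L = 232 mm, e = 17 mm; θ starts at 0°
rotate link 1 by -82°: θ ← 0° -82° = -82°
rotate link 1 by +11°: θ ← -82° +11° = -71°
crank pin P = (r cos θ, r sin θ) = (19.534089, -56.731115)
h = r sin θ − e = -56.731115 − 17 = -73.731115
x = r cos θ + √(L² − h²) = 19.534089 + 219.972095 = 239.506185

239.5062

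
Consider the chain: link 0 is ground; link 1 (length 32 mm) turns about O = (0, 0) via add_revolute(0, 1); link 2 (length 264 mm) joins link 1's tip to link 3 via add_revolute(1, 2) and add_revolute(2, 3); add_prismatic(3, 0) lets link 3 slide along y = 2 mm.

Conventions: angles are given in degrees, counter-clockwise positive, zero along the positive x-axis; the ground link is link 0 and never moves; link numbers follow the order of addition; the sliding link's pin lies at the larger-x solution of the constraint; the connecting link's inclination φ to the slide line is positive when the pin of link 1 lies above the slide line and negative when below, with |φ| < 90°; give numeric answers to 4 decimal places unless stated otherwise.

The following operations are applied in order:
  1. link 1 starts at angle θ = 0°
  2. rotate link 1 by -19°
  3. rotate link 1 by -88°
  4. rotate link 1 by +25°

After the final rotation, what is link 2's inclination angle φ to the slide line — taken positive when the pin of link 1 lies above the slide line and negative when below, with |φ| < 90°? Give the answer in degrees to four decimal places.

geometry: r = 32 mm, L = 264 mm, e = 2 mm; θ starts at 0°
rotate link 1 by -19°: θ ← 0° -19° = -19°
rotate link 1 by -88°: θ ← -19° -88° = -107°
rotate link 1 by +25°: θ ← -107° +25° = -82°
h = r sin θ − e = -31.688578 − 2 = -33.688578
sin φ = h / L = -33.688578 / 264 = -0.12760825
φ = arcsin(-0.12760825) = -7.331404°

-7.3314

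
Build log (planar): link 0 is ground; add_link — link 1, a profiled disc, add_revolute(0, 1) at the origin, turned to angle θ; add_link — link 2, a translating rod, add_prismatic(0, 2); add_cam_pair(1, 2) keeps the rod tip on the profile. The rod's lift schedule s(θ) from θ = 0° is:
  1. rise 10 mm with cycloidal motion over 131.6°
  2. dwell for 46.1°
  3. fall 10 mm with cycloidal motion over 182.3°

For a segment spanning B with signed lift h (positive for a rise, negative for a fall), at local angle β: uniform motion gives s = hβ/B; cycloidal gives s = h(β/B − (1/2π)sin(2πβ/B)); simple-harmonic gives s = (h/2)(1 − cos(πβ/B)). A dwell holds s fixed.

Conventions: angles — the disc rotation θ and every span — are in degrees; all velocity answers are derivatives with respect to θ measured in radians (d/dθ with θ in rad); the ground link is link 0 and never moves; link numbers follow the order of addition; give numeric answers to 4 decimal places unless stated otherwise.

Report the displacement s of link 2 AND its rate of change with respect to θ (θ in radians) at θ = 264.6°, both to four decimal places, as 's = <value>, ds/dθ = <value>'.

seg 1 [0°–131.6°] cycloidal, h=10: full span → s += 10 → s = 10.0000
seg 2 [131.6°–177.7°] dwell: s stays 10.0000
seg 3 [177.7°–360°] cycloidal, h=-10: θ=264.6° here. β=86.9, B=182.3. -10·(0.4767 − sin(2π·0.4767)/(2π)) = -4.5346 → s = 5.4654
velocity in seg [177.7°–360°] (cycloidal), θ in radians: β = 86.9° = 1.5167 rad, B = 182.3° = 3.1817 rad; ds/dθ = (h/B)(1 − cos(2πβ/B)) = ((-10)/3.1817)(1 − cos(2π·0.4767)) = -6.252220 mm/rad

s = 5.4654, ds/dθ = -6.2522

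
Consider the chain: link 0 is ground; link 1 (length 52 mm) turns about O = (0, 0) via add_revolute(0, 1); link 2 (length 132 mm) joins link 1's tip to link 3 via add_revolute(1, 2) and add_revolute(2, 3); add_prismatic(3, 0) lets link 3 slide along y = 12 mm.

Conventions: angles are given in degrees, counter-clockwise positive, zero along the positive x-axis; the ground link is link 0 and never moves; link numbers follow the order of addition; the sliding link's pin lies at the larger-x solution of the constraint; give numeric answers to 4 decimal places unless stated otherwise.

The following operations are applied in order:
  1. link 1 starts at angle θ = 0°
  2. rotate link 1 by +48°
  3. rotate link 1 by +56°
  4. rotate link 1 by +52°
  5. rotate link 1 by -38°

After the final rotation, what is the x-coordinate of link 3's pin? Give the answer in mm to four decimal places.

geometry: r = 52 mm, L = 132 mm, e = 12 mm; θ starts at 0°
rotate link 1 by +48°: θ ← 0° +48° = 48°
rotate link 1 by +56°: θ ← 48° +56° = 104°
rotate link 1 by +52°: θ ← 104° +52° = 156°
rotate link 1 by -38°: θ ← 156° -38° = 118°
crank pin P = (r cos θ, r sin θ) = (-24.412521, 45.913275)
h = r sin θ − e = 45.913275 − 12 = 33.913275
x = r cos θ + √(L² − h²) = -24.412521 + 127.569157 = 103.156636

103.1566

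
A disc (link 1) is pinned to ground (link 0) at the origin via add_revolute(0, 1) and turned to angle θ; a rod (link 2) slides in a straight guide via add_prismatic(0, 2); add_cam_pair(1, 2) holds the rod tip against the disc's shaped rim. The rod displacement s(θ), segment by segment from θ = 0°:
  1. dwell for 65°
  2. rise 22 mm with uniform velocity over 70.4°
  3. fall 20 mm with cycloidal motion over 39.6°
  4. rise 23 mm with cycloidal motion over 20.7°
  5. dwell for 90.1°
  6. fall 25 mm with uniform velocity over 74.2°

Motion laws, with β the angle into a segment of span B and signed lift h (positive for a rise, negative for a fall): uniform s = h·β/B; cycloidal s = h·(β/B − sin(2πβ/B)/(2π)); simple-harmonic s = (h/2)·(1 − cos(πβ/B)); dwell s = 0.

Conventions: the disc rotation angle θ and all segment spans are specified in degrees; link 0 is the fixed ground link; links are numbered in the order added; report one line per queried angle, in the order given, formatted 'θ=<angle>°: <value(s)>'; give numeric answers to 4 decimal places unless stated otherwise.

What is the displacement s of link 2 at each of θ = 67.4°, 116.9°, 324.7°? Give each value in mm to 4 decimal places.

segment 1 (0° to 65°, dwell): s unchanged at 0.0000
θ = 67.4° falls in segment 2 (65° to 135.4°, uniform, h = 22): β = 67.4 − 65 = 2.4°, B = 70.4°; Δs = 22·2.4/70.4 = 0.7500; s = 0.0000 + 0.7500 = 0.7500
θ = 116.9° falls in segment 2 (65° to 135.4°, uniform, h = 22): β = 116.9 − 65 = 51.9°, B = 70.4°; Δs = 22·51.9/70.4 = 16.2188; s = 0.0000 + 16.2188 = 16.2188
segment 2 (65° to 135.4°, uniform, h = 22) is passed completely: s = 0.0000 + (22) = 22.0000
segment 3 (135.4° to 175°, cycloidal, h = -20) is passed completely: s = 22.0000 + (-20) = 2.0000
segment 4 (175° to 195.7°, cycloidal, h = 23) is passed completely: s = 2.0000 + (23) = 25.0000
segment 5 (195.7° to 285.8°, dwell): s unchanged at 25.0000
θ = 324.7° falls in segment 6 (285.8° to 360°, uniform, h = -25): β = 324.7 − 285.8 = 38.9°, B = 74.2°; Δs = -25·38.9/74.2 = -13.1065; s = 25.0000 − 13.1065 = 11.8935

θ=67.4°: 0.7500
θ=116.9°: 16.2188
θ=324.7°: 11.8935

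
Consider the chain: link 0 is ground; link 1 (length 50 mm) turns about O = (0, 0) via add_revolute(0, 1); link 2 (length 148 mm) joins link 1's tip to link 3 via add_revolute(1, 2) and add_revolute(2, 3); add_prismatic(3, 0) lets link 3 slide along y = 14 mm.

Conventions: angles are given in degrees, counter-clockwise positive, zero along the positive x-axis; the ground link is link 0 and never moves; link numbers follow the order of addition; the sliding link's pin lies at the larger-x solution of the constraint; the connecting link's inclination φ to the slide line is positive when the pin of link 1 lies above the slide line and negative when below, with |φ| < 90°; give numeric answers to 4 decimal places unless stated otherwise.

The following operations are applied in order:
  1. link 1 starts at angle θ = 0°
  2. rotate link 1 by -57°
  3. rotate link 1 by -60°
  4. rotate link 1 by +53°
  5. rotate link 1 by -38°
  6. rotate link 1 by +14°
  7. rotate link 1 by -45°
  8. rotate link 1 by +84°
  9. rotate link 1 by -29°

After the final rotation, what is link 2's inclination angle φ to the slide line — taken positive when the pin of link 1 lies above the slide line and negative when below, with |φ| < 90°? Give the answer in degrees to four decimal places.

geometry: r = 50 mm, L = 148 mm, e = 14 mm; θ starts at 0°
rotate link 1 by -57°: θ ← 0° -57° = -57°
rotate link 1 by -60°: θ ← -57° -60° = -117°
rotate link 1 by +53°: θ ← -117° +53° = -64°
rotate link 1 by -38°: θ ← -64° -38° = -102°
rotate link 1 by +14°: θ ← -102° +14° = -88°
rotate link 1 by -45°: θ ← -88° -45° = -133°
rotate link 1 by +84°: θ ← -133° +84° = -49°
rotate link 1 by -29°: θ ← -49° -29° = -78°
h = r sin θ − e = -48.907380 − 14 = -62.907380
sin φ = h / L = -62.907380 / 148 = -0.42504987
φ = arcsin(-0.42504987) = -25.153820°

-25.1538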